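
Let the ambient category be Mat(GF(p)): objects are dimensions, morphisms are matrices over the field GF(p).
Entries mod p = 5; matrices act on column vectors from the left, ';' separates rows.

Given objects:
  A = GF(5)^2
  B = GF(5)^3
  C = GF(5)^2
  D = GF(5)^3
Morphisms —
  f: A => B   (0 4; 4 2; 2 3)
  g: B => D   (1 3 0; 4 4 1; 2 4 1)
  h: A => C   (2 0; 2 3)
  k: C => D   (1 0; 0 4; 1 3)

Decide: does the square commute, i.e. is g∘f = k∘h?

Answer: COMMUTES

Work:
Along f;g (path 1):
  e0=⟨1,0⟩ f=>⟨0,4,2⟩ g=>⟨2,3,3⟩
  e1=⟨0,1⟩ f=>⟨4,2,3⟩ g=>⟨0,2,4⟩
  composite₁ = (2 0; 3 2; 3 4)
Along h;k (path 2):
  e0=⟨1,0⟩ h=>⟨2,2⟩ k=>⟨2,3,3⟩
  e1=⟨0,1⟩ h=>⟨0,3⟩ k=>⟨0,2,4⟩
  composite₂ = (2 0; 3 2; 3 4)
Equal? same morphism ✓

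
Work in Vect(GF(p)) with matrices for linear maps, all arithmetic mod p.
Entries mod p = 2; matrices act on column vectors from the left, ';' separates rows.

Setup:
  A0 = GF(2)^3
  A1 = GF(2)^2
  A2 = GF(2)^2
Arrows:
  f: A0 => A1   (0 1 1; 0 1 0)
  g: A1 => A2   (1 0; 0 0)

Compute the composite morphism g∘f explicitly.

Answer: (0 1 1; 0 0 0)

Derivation:
  e0=⟨1,0,0⟩ f=>⟨0,0⟩ g=>⟨0,0⟩
  e1=⟨0,1,0⟩ f=>⟨1,1⟩ g=>⟨1,0⟩
  e2=⟨0,0,1⟩ f=>⟨1,0⟩ g=>⟨1,0⟩
⟦path⟧: (0 1 1; 0 0 0)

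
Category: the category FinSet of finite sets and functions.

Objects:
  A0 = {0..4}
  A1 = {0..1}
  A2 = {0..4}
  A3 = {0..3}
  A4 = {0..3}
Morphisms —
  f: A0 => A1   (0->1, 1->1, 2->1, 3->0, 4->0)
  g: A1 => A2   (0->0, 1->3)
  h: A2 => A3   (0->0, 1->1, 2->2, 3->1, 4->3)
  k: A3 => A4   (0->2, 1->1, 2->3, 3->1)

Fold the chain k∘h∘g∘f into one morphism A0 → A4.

Answer: (0->1, 1->1, 2->1, 3->2, 4->2)

Derivation:
  0 f=>1 g=>3 h=>1 k=>1
  1 f=>1 g=>3 h=>1 k=>1
  2 f=>1 g=>3 h=>1 k=>1
  3 f=>0 g=>0 h=>0 k=>2
  4 f=>0 g=>0 h=>0 k=>2
composite: (0->1, 1->1, 2->1, 3->2, 4->2)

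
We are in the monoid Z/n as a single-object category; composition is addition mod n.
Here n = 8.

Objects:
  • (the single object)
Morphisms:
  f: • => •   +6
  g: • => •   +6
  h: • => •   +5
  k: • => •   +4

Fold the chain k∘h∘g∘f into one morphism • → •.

  0 +6≡6 +6≡4 +5≡1 +4≡5  (mod 8)
result: +5

Answer: +5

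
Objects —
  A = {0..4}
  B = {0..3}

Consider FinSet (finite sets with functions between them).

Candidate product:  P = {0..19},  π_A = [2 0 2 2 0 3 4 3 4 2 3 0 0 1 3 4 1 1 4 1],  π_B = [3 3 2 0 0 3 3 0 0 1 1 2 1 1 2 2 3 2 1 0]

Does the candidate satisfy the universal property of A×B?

|A|·|B| = 5·4 = 20;  |P| = 20
Check the pairing map k ↦ (π_A(k), π_B(k)):
  0 -> (2,3)
  1 -> (0,3)
  2 -> (2,2)
  3 -> (2,0)
  4 -> (0,0)
  5 -> (3,3)
  6 -> (4,3)
  7 -> (3,0)
  8 -> (4,0)
  9 -> (2,1)
  10 -> (3,1)
  11 -> (0,2)
  12 -> (0,1)
  13 -> (1,1)
  14 -> (3,2)
  15 -> (4,2)
  16 -> (1,3)
  17 -> (1,2)
  18 -> (4,1)
  19 -> (1,0)
distinct pairs in image: 20 / 20 needed
  → bijection onto A×B; projections well-typed.

Answer: VALID PRODUCT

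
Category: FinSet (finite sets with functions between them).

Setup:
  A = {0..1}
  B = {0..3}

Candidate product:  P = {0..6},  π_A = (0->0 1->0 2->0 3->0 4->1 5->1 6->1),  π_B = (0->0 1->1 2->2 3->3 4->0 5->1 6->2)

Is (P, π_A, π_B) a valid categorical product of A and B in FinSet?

|A|·|B| = 2·4 = 8;  |P| = 7
  → cardinalities differ; no bijection possible.

Answer: NOT A VALID PRODUCT — |P|=7 ≠ |A|·|B|=8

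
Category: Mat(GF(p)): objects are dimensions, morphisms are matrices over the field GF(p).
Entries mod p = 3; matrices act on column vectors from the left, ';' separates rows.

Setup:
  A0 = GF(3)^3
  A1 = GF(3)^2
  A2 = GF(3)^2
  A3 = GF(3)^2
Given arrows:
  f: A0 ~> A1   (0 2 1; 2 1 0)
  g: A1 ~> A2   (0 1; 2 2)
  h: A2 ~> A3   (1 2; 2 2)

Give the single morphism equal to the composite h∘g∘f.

Answer: (1 1 1; 0 2 1)

Trace:
  e0=⟨1,0,0⟩ f~>⟨0,2⟩ g~>⟨2,1⟩ h~>⟨1,0⟩
  e1=⟨0,1,0⟩ f~>⟨2,1⟩ g~>⟨1,0⟩ h~>⟨1,2⟩
  e2=⟨0,0,1⟩ f~>⟨1,0⟩ g~>⟨0,2⟩ h~>⟨1,1⟩
result: (1 1 1; 0 2 1)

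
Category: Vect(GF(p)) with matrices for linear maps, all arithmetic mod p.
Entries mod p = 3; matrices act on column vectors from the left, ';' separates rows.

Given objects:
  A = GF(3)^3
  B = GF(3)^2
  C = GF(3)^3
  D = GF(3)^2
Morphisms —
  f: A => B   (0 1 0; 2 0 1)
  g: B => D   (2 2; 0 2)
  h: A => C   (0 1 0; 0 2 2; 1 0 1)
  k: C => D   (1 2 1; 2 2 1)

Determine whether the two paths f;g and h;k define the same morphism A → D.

1) trace f;g:
  e0=(1,0,0) f=>(0,2) g=>(1,1)
  e1=(0,1,0) f=>(1,0) g=>(2,0)
  e2=(0,0,1) f=>(0,1) g=>(2,2)
  result₁ = (1 2 2; 1 0 2)
2) trace h;k:
  e0=(1,0,0) h=>(0,0,1) k=>(1,1)
  e1=(0,1,0) h=>(1,2,0) k=>(2,0)
  e2=(0,0,1) h=>(0,2,1) k=>(2,2)
  result₂ = (1 2 2; 1 0 2)
Equal? same morphism ✓

Answer: COMMUTES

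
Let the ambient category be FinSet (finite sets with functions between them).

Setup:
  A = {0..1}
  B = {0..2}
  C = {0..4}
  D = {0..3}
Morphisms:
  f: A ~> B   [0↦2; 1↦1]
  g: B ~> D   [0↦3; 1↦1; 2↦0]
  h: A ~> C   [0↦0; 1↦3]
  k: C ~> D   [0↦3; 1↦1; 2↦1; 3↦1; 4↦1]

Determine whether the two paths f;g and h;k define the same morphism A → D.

Answer: DOES NOT COMMUTE

Derivation:
Along f;g (path 1):
  0 f~>2 g~>0
  1 f~>1 g~>1
  ⟦path⟧₁ = [0↦0; 1↦1]
Along h;k (path 2):
  0 h~>0 k~>3
  1 h~>3 k~>1
  ⟦path⟧₂ = [0↦3; 1↦1]
Equal? differ; not commutative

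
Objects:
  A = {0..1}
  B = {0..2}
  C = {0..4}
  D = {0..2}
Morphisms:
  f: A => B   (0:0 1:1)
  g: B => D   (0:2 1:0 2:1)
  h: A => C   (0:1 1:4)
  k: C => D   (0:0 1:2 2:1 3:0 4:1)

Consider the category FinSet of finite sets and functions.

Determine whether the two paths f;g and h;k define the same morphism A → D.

Answer: DOES NOT COMMUTE

Derivation:
Path 1 = f;g:
  0 f=>0 g=>2
  1 f=>1 g=>0
  composite₁ = (0:2 1:0)
Path 2 = h;k:
  0 h=>1 k=>2
  1 h=>4 k=>1
  composite₂ = (0:2 1:1)
Equal? differ; not commutative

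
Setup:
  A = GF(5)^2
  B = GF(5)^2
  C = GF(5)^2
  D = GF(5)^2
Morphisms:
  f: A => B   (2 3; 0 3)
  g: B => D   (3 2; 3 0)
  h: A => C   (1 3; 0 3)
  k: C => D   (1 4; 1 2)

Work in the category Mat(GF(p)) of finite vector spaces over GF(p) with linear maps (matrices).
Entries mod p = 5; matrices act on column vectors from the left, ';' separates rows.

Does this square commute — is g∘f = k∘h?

1) trace f;g:
  e0=⟨1,0⟩ f=>⟨2,0⟩ g=>⟨1,1⟩
  e1=⟨0,1⟩ f=>⟨3,3⟩ g=>⟨0,4⟩
  composite₁ = (1 0; 1 4)
2) trace h;k:
  e0=⟨1,0⟩ h=>⟨1,0⟩ k=>⟨1,1⟩
  e1=⟨0,1⟩ h=>⟨3,3⟩ k=>⟨0,4⟩
  composite₂ = (1 0; 1 4)
Equal? YES — commutes

Answer: COMMUTES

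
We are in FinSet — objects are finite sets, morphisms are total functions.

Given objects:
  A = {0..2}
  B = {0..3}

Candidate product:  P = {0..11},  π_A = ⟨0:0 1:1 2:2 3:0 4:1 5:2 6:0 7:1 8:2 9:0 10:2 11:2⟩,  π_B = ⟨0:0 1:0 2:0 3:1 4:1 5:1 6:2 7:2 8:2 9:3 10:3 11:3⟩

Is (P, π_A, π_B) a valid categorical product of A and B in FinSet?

Answer: NOT A VALID PRODUCT — duplicate pair at indices 11,10

Derivation:
|A|·|B| = 3·4 = 12;  |P| = 12
Check the pairing map k ↦ (π_A(k), π_B(k)):
  0 : (0,0)
  1 : (1,0)
  2 : (2,0)
  3 : (0,1)
  4 : (1,1)
  5 : (2,1)
  6 : (0,2)
  7 : (1,2)
  8 : (2,2)
  9 : (0,3)
  10 : (2,3)
  11 : (2,3)  ✗ repeats pair of k=10
distinct pairs in image: 11 / 12 needed
  → (2,3) hit at k=10 and k=11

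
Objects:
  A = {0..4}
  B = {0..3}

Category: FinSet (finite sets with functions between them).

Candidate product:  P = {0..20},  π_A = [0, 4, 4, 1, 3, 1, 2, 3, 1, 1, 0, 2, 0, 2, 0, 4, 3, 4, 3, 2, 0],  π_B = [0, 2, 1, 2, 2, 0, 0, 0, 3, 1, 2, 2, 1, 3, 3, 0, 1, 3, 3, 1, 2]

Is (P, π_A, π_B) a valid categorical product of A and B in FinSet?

Answer: NOT A VALID PRODUCT — |P|=21 ≠ |A|·|B|=20

Derivation:
|A|·|B| = 5·4 = 20;  |P| = 21
  → cardinalities differ; no bijection possible.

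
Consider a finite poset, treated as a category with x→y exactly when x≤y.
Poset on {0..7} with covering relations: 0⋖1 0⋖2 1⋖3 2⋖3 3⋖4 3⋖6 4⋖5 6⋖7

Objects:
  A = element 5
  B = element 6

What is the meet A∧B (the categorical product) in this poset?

Answer: A∧B = 3

Work:
Common predecessors of 5,6: {0,1,2,3}
  0 ≤ 3
  1 ≤ 3
  2 ≤ 3
  3 ≤ 3
glb = 3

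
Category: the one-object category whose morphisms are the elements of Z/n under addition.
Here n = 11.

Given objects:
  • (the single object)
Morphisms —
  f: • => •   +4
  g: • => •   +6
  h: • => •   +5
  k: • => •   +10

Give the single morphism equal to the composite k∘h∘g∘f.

  0 +4≡4 +6≡10 +5≡4 +10≡3  (mod 11)
composite: +3

Answer: +3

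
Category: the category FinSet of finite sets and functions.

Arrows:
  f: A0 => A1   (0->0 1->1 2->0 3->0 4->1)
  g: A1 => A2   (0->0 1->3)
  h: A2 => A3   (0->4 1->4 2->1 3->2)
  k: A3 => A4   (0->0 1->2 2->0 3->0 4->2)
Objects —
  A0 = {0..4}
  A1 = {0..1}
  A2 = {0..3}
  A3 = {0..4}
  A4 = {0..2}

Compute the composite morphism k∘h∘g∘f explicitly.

Answer: (0->2 1->0 2->2 3->2 4->0)

Work:
  0 f=>0 g=>0 h=>4 k=>2
  1 f=>1 g=>3 h=>2 k=>0
  2 f=>0 g=>0 h=>4 k=>2
  3 f=>0 g=>0 h=>4 k=>2
  4 f=>1 g=>3 h=>2 k=>0
result: (0->2 1->0 2->2 3->2 4->0)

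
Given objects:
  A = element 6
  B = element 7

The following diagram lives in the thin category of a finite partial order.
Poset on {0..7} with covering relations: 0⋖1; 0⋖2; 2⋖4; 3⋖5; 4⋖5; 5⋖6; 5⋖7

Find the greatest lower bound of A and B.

{x : x<=A ∧ x<=B} = {0,2,3,4,5}  (A=6, B=7)
  0 <= 5
  2 <= 5
  3 <= 5
  4 <= 5
  5 <= 5
glb = 5

Answer: A∧B = 5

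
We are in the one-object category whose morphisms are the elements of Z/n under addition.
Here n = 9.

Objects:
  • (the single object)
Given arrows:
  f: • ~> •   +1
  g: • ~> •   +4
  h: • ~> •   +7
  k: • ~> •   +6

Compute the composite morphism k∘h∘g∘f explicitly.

Answer: +0

Work:
  0 +1≡1 +4≡5 +7≡3 +6≡0  (mod 9)
⟦path⟧: +0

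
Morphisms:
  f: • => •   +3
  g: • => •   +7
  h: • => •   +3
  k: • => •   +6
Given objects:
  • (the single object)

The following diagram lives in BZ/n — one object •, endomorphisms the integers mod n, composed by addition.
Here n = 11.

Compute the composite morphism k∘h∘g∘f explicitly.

Answer: +8

Work:
  0 +3≡3 +7≡10 +3≡2 +6≡8  (mod 11)
result: +8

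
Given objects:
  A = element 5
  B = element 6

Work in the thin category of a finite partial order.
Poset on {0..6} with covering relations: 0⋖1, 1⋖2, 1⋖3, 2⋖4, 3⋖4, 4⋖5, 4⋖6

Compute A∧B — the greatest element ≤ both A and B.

{x : x<=A ∧ x<=B} = {0,1,2,3,4}  (A=5, B=6)
  0 <= 4
  1 <= 4
  2 <= 4
  3 <= 4
  4 <= 4
glb = 4

Answer: A∧B = 4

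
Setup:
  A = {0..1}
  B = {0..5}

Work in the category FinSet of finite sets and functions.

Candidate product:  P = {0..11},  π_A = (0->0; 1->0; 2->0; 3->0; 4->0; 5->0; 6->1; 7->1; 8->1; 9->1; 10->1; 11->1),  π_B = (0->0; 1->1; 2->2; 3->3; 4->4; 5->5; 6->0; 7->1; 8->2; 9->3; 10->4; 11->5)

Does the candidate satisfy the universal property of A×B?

|A|·|B| = 2·6 = 12;  |P| = 12
Check the pairing map k ↦ (π_A(k), π_B(k)):
  0 -> (0,0)
  1 -> (0,1)
  2 -> (0,2)
  3 -> (0,3)
  4 -> (0,4)
  5 -> (0,5)
  6 -> (1,0)
  7 -> (1,1)
  8 -> (1,2)
  9 -> (1,3)
  10 -> (1,4)
  11 -> (1,5)
distinct pairs in image: 12 / 12 needed
  → bijection onto A×B; projections well-typed.

Answer: VALID PRODUCT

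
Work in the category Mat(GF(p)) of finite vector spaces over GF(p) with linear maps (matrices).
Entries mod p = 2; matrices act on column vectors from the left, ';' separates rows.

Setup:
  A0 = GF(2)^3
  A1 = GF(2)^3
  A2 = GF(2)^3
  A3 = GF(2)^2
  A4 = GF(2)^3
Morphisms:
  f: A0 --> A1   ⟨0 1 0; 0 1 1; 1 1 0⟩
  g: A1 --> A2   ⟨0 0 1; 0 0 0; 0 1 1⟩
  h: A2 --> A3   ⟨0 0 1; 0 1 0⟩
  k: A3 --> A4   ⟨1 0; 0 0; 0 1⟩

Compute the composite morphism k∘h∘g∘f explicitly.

  e0=⟨1,0,0⟩ f-->⟨0,0,1⟩ g-->⟨1,0,1⟩ h-->⟨1,0⟩ k-->⟨1,0,0⟩
  e1=⟨0,1,0⟩ f-->⟨1,1,1⟩ g-->⟨1,0,0⟩ h-->⟨0,0⟩ k-->⟨0,0,0⟩
  e2=⟨0,0,1⟩ f-->⟨0,1,0⟩ g-->⟨0,0,1⟩ h-->⟨1,0⟩ k-->⟨1,0,0⟩
result: ⟨1 0 1; 0 0 0; 0 0 0⟩

Answer: ⟨1 0 1; 0 0 0; 0 0 0⟩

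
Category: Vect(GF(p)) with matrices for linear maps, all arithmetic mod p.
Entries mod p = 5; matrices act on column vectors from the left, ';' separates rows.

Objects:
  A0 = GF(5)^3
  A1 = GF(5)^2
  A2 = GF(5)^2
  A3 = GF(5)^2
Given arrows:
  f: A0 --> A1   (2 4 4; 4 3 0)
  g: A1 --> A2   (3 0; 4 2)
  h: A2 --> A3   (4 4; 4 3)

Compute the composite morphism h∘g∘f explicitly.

Answer: (3 1 2; 2 4 1)

Derivation:
  e0=⟨1,0,0⟩ f-->⟨2,4⟩ g-->⟨1,1⟩ h-->⟨3,2⟩
  e1=⟨0,1,0⟩ f-->⟨4,3⟩ g-->⟨2,2⟩ h-->⟨1,4⟩
  e2=⟨0,0,1⟩ f-->⟨4,0⟩ g-->⟨2,1⟩ h-->⟨2,1⟩
composite: (3 1 2; 2 4 1)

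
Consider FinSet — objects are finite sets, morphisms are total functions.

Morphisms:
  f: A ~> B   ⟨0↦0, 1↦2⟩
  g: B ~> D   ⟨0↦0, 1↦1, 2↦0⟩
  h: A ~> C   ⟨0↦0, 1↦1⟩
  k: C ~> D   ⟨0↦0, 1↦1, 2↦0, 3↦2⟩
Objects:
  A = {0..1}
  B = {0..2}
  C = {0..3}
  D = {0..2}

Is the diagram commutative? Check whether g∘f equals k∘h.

Along f;g (path 1):
  0 f~>0 g~>0
  1 f~>2 g~>0
  composite₁ = ⟨0↦0, 1↦0⟩
Along h;k (path 2):
  0 h~>0 k~>0
  1 h~>1 k~>1
  composite₂ = ⟨0↦0, 1↦1⟩
Equal? NO — does not commute

Answer: DOES NOT COMMUTE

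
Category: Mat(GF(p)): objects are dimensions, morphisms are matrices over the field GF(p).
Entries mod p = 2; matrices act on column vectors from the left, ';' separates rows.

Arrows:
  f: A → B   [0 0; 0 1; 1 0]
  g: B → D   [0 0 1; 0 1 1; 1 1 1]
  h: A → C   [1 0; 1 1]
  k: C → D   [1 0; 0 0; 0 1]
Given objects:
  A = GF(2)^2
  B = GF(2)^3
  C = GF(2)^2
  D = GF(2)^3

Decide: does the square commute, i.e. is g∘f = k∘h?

Path 1 = f;g:
  e0=(1,0) f→(0,0,1) g→(1,1,1)
  e1=(0,1) f→(0,1,0) g→(0,1,1)
  result₁ = [1 0; 1 1; 1 1]
Path 2 = h;k:
  e0=(1,0) h→(1,1) k→(1,0,1)
  e1=(0,1) h→(0,1) k→(0,0,1)
  result₂ = [1 0; 0 0; 1 1]
Equal? differ; not commutative

Answer: DOES NOT COMMUTE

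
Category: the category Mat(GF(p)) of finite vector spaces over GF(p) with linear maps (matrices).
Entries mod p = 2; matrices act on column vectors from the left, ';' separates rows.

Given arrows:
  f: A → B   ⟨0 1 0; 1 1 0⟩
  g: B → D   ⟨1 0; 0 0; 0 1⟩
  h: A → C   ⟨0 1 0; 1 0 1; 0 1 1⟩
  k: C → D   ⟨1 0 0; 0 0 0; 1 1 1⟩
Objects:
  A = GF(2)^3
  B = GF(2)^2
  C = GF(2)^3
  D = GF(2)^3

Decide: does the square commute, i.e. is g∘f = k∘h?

Answer: DOES NOT COMMUTE

Trace:
Along f;g (path 1):
  e0=[1,0,0] f→[0,1] g→[0,0,1]
  e1=[0,1,0] f→[1,1] g→[1,0,1]
  e2=[0,0,1] f→[0,0] g→[0,0,0]
  composite₁ = ⟨0 1 0; 0 0 0; 1 1 0⟩
Along h;k (path 2):
  e0=[1,0,0] h→[0,1,0] k→[0,0,1]
  e1=[0,1,0] h→[1,0,1] k→[1,0,0]
  e2=[0,0,1] h→[0,1,1] k→[0,0,0]
  composite₂ = ⟨0 1 0; 0 0 0; 1 0 0⟩
Equal? differ; not commutative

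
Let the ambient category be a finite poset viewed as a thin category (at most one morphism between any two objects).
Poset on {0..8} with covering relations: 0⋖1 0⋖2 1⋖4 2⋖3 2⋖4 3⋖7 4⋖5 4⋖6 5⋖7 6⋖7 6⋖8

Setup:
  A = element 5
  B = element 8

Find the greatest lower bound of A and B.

Answer: A∧B = 4

Work:
Lower bounds of A=5 and B=8: {0,1,2,4}
  0 ≤ 4
  1 ≤ 4
  2 ≤ 4
  4 ≤ 4
glb = 4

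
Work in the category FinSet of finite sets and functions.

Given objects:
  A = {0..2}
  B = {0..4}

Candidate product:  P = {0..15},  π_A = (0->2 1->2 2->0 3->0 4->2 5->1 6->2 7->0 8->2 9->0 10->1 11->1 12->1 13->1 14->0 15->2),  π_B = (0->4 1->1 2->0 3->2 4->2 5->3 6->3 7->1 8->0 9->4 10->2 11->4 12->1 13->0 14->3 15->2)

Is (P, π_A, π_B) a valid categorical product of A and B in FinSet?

|A|·|B| = 3·5 = 15;  |P| = 16
  → cardinalities differ; no bijection possible.

Answer: NOT A VALID PRODUCT — |P|=16 ≠ |A|·|B|=15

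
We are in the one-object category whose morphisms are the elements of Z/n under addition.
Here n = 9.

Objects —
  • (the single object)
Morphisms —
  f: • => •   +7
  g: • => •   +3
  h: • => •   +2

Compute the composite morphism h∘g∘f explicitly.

Answer: +3

Work:
  0 +7≡7 +3≡1 +2≡3  (mod 9)
result: +3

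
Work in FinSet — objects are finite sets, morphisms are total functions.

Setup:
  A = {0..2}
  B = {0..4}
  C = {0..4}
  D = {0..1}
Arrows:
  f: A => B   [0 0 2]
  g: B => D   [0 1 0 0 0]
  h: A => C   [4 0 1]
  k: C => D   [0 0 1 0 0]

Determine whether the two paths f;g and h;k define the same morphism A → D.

Path 1 = f;g:
  0 f=>0 g=>0
  1 f=>0 g=>0
  2 f=>2 g=>0
  ⟦path⟧₁ = [0 0 0]
Path 2 = h;k:
  0 h=>4 k=>0
  1 h=>0 k=>0
  2 h=>1 k=>0
  ⟦path⟧₂ = [0 0 0]
Equal? YES — commutes

Answer: COMMUTES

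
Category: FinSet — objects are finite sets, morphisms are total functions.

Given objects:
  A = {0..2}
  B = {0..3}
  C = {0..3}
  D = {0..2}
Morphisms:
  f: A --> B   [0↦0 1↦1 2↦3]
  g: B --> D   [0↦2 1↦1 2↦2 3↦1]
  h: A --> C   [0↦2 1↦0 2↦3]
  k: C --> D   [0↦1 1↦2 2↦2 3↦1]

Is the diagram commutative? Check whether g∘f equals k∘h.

Answer: COMMUTES

Trace:
Along f;g (path 1):
  0 f-->0 g-->2
  1 f-->1 g-->1
  2 f-->3 g-->1
  result₁ = [0↦2 1↦1 2↦1]
Along h;k (path 2):
  0 h-->2 k-->2
  1 h-->0 k-->1
  2 h-->3 k-->1
  result₂ = [0↦2 1↦1 2↦1]
Equal? equal; square commutes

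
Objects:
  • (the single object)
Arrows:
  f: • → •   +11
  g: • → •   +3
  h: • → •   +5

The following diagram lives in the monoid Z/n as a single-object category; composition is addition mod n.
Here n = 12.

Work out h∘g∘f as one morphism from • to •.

Answer: +7

Work:
  0 +11≡11 +3≡2 +5≡7  (mod 12)
result: +7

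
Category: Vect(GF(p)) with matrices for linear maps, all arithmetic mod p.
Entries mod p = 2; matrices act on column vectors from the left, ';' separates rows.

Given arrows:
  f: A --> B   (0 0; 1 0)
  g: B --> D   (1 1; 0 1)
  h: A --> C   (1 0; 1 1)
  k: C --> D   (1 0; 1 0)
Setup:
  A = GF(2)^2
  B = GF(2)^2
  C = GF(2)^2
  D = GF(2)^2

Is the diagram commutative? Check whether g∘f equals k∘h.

Answer: COMMUTES

Work:
1) trace f;g:
  e0=(1,0) f-->(0,1) g-->(1,1)
  e1=(0,1) f-->(0,0) g-->(0,0)
  ⟦path⟧₁ = (1 0; 1 0)
2) trace h;k:
  e0=(1,0) h-->(1,1) k-->(1,1)
  e1=(0,1) h-->(0,1) k-->(0,0)
  ⟦path⟧₂ = (1 0; 1 0)
Equal? same morphism ✓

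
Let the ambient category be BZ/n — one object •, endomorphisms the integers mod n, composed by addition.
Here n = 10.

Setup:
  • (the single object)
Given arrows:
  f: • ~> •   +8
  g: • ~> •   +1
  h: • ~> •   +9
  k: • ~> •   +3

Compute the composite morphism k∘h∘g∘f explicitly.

  0 +8≡8 +1≡9 +9≡8 +3≡1  (mod 10)
composite: +1

Answer: +1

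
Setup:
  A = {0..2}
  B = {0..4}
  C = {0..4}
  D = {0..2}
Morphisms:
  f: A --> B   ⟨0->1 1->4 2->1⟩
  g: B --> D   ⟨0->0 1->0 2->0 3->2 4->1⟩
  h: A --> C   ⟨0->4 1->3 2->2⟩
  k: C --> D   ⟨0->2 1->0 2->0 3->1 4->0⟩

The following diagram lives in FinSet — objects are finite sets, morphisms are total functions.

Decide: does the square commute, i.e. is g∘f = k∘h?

Answer: COMMUTES

Derivation:
1) trace f;g:
  0 f-->1 g-->0
  1 f-->4 g-->1
  2 f-->1 g-->0
  ⟦path⟧₁ = ⟨0->0 1->1 2->0⟩
2) trace h;k:
  0 h-->4 k-->0
  1 h-->3 k-->1
  2 h-->2 k-->0
  ⟦path⟧₂ = ⟨0->0 1->1 2->0⟩
Equal? same morphism ✓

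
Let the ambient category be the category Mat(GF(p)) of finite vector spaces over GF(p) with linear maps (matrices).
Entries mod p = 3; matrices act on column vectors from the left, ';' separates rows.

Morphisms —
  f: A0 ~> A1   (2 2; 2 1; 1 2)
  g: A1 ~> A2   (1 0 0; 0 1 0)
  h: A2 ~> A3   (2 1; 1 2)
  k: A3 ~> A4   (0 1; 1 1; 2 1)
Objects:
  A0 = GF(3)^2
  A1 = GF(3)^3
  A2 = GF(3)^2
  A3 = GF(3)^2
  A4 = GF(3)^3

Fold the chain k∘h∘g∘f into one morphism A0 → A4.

  e0=⟨1,0⟩ f~>⟨2,2,1⟩ g~>⟨2,2⟩ h~>⟨0,0⟩ k~>⟨0,0,0⟩
  e1=⟨0,1⟩ f~>⟨2,1,2⟩ g~>⟨2,1⟩ h~>⟨2,1⟩ k~>⟨1,0,2⟩
composite: (0 1; 0 0; 0 2)

Answer: (0 1; 0 0; 0 2)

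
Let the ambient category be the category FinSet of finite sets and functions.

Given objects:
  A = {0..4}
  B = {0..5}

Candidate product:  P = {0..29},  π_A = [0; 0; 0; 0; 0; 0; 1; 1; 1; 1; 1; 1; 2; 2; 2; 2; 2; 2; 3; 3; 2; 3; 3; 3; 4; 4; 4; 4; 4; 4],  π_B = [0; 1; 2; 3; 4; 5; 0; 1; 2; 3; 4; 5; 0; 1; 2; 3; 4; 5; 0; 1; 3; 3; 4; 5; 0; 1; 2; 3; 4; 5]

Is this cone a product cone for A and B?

Answer: NOT A VALID PRODUCT — duplicate pair at indices 15,20

Derivation:
|A|·|B| = 5·6 = 30;  |P| = 30
Check the pairing map k ↦ (π_A(k), π_B(k)):
  0 : (0,0)
  1 : (0,1)
  2 : (0,2)
  3 : (0,3)
  4 : (0,4)
  5 : (0,5)
  6 : (1,0)
  7 : (1,1)
  8 : (1,2)
  9 : (1,3)
  10 : (1,4)
  11 : (1,5)
  12 : (2,0)
  13 : (2,1)
  14 : (2,2)
  15 : (2,3)
  16 : (2,4)
  17 : (2,5)
  18 : (3,0)
  19 : (3,1)
  20 : (2,3)  ✗ repeats pair of k=15
  21 : (3,3)
  22 : (3,4)
  23 : (3,5)
  24 : (4,0)
  25 : (4,1)
  26 : (4,2)
  27 : (4,3)
  28 : (4,4)
  29 : (4,5)
distinct pairs in image: 29 / 30 needed
  → (2,3) hit at k=15 and k=20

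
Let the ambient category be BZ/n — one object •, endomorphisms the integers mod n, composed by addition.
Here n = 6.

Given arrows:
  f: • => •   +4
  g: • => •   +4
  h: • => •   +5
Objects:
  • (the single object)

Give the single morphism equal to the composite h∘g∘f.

  0 +4≡4 +4≡2 +5≡1  (mod 6)
composite: +1

Answer: +1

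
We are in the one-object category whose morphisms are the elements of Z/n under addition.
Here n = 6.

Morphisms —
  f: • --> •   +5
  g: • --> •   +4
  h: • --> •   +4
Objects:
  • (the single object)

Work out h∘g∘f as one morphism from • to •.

  0 +5≡5 +4≡3 +4≡1  (mod 6)
result: +1

Answer: +1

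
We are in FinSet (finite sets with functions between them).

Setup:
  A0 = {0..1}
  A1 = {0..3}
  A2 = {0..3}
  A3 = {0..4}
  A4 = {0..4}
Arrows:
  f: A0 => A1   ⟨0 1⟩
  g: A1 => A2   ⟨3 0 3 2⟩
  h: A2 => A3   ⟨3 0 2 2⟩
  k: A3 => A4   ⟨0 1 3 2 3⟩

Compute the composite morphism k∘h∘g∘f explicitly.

  0 f=>0 g=>3 h=>2 k=>3
  1 f=>1 g=>0 h=>3 k=>2
result: ⟨3 2⟩

Answer: ⟨3 2⟩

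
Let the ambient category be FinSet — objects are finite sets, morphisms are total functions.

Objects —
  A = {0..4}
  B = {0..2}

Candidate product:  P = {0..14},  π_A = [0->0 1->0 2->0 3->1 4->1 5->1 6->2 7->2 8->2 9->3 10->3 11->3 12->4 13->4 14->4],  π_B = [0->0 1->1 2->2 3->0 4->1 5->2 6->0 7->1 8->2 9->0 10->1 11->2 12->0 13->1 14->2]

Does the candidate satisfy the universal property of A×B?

|A|·|B| = 5·3 = 15;  |P| = 15
Check the pairing map k ↦ (π_A(k), π_B(k)):
  0 -> (0,0)
  1 -> (0,1)
  2 -> (0,2)
  3 -> (1,0)
  4 -> (1,1)
  5 -> (1,2)
  6 -> (2,0)
  7 -> (2,1)
  8 -> (2,2)
  9 -> (3,0)
  10 -> (3,1)
  11 -> (3,2)
  12 -> (4,0)
  13 -> (4,1)
  14 -> (4,2)
distinct pairs in image: 15 / 15 needed
  → bijection onto A×B; projections well-typed.

Answer: VALID PRODUCT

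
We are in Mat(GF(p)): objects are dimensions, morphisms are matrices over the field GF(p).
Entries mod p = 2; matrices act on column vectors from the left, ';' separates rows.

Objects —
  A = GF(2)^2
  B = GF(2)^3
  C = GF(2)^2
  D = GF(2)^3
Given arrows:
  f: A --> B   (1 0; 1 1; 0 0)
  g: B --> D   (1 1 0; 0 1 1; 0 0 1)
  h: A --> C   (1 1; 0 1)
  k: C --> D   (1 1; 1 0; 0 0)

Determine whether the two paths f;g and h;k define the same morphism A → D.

Path 1 = f;g:
  e0=⟨1,0⟩ f-->⟨1,1,0⟩ g-->⟨0,1,0⟩
  e1=⟨0,1⟩ f-->⟨0,1,0⟩ g-->⟨1,1,0⟩
  result₁ = (0 1; 1 1; 0 0)
Path 2 = h;k:
  e0=⟨1,0⟩ h-->⟨1,0⟩ k-->⟨1,1,0⟩
  e1=⟨0,1⟩ h-->⟨1,1⟩ k-->⟨0,1,0⟩
  result₂ = (1 0; 1 1; 0 0)
Equal? differ; not commutative

Answer: DOES NOT COMMUTE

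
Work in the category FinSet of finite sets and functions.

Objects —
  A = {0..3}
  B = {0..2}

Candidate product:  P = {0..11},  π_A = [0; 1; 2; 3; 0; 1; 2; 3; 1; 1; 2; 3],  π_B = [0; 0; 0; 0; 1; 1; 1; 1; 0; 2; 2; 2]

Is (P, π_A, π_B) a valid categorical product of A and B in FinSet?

Answer: NOT A VALID PRODUCT — duplicate pair at indices 1,8

Work:
|A|·|B| = 4·3 = 12;  |P| = 12
Check the pairing map k ↦ (π_A(k), π_B(k)):
  0 ↦ (0,0)
  1 ↦ (1,0)
  2 ↦ (2,0)
  3 ↦ (3,0)
  4 ↦ (0,1)
  5 ↦ (1,1)
  6 ↦ (2,1)
  7 ↦ (3,1)
  8 ↦ (1,0)  ✗ repeats pair of k=1
  9 ↦ (1,2)
  10 ↦ (2,2)
  11 ↦ (3,2)
distinct pairs in image: 11 / 12 needed
  → (1,0) hit at k=1 and k=8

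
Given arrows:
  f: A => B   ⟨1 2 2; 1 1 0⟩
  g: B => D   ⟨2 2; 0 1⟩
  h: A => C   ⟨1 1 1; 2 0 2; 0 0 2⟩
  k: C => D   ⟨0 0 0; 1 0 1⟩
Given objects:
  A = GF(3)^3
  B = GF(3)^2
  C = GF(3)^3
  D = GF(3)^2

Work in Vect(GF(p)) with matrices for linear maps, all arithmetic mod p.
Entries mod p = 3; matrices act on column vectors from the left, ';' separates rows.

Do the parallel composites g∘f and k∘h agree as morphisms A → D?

1) trace f;g:
  e0=(1,0,0) f=>(1,1) g=>(1,1)
  e1=(0,1,0) f=>(2,1) g=>(0,1)
  e2=(0,0,1) f=>(2,0) g=>(1,0)
  ⟦path⟧₁ = ⟨1 0 1; 1 1 0⟩
2) trace h;k:
  e0=(1,0,0) h=>(1,2,0) k=>(0,1)
  e1=(0,1,0) h=>(1,0,0) k=>(0,1)
  e2=(0,0,1) h=>(1,2,2) k=>(0,0)
  ⟦path⟧₂ = ⟨0 0 0; 1 1 0⟩
Equal? distinct morphisms ✗

Answer: DOES NOT COMMUTE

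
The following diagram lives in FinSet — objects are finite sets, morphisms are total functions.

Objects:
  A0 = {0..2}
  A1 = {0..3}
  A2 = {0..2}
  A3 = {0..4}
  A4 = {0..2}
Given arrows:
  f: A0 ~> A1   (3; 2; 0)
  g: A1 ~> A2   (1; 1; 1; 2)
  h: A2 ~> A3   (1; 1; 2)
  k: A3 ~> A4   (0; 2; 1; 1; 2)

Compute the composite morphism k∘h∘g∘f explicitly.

  0 f~>3 g~>2 h~>2 k~>1
  1 f~>2 g~>1 h~>1 k~>2
  2 f~>0 g~>1 h~>1 k~>2
composite: (1; 2; 2)

Answer: (1; 2; 2)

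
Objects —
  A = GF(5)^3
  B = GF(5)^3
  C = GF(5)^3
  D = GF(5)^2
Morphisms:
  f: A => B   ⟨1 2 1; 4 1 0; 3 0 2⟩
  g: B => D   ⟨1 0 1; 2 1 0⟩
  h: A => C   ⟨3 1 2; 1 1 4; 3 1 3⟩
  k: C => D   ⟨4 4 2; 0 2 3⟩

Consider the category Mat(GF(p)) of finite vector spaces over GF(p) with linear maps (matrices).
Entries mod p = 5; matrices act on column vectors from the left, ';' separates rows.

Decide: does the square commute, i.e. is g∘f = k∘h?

Path 1 = f;g:
  e0=[1,0,0] f=>[1,4,3] g=>[4,1]
  e1=[0,1,0] f=>[2,1,0] g=>[2,0]
  e2=[0,0,1] f=>[1,0,2] g=>[3,2]
  ⟦path⟧₁ = ⟨4 2 3; 1 0 2⟩
Path 2 = h;k:
  e0=[1,0,0] h=>[3,1,3] k=>[2,1]
  e1=[0,1,0] h=>[1,1,1] k=>[0,0]
  e2=[0,0,1] h=>[2,4,3] k=>[0,2]
  ⟦path⟧₂ = ⟨2 0 0; 1 0 2⟩
Equal? differ; not commutative

Answer: DOES NOT COMMUTE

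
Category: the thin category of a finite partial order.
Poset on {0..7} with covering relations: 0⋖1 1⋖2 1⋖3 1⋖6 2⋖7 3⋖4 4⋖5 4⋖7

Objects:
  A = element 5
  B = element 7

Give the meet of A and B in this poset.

Answer: A∧B = 4

Derivation:
{x : x⊑A ∧ x⊑B} = {0,1,3,4}  (A=5, B=7)
  0 ⊑ 4
  1 ⊑ 4
  3 ⊑ 4
  4 ⊑ 4
glb = 4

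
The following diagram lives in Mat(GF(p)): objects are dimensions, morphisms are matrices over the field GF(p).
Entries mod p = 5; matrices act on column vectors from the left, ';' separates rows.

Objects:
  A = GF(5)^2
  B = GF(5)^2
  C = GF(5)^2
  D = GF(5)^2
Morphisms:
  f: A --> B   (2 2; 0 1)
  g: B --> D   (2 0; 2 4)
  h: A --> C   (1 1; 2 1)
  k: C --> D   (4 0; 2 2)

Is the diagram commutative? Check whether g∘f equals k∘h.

Answer: DOES NOT COMMUTE

Trace:
Along f;g (path 1):
  e0=⟨1,0⟩ f-->⟨2,0⟩ g-->⟨4,4⟩
  e1=⟨0,1⟩ f-->⟨2,1⟩ g-->⟨4,3⟩
  result₁ = (4 4; 4 3)
Along h;k (path 2):
  e0=⟨1,0⟩ h-->⟨1,2⟩ k-->⟨4,1⟩
  e1=⟨0,1⟩ h-->⟨1,1⟩ k-->⟨4,4⟩
  result₂ = (4 4; 1 4)
Equal? distinct morphisms ✗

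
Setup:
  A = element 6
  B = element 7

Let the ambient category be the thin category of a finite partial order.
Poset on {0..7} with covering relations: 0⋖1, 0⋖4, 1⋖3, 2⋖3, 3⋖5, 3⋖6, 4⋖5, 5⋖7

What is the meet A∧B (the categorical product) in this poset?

Lower bounds of A=6 and B=7: {0,1,2,3}
  0 ≤ 3
  1 ≤ 3
  2 ≤ 3
  3 ≤ 3
glb = 3

Answer: A∧B = 3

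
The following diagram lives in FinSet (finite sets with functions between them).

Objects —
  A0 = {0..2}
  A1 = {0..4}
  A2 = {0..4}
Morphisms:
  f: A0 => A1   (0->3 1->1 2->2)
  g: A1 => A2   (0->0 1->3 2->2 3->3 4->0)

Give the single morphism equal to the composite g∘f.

Answer: (0->3 1->3 2->2)

Work:
  0 f=>3 g=>3
  1 f=>1 g=>3
  2 f=>2 g=>2
⟦path⟧: (0->3 1->3 2->2)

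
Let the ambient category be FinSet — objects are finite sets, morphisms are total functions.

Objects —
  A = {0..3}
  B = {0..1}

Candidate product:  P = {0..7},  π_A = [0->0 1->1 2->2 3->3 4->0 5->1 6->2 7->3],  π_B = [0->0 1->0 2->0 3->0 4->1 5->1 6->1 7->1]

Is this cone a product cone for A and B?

Answer: VALID PRODUCT

Derivation:
|A|·|B| = 4·2 = 8;  |P| = 8
Check the pairing map k ↦ (π_A(k), π_B(k)):
  0 -> (0,0)
  1 -> (1,0)
  2 -> (2,0)
  3 -> (3,0)
  4 -> (0,1)
  5 -> (1,1)
  6 -> (2,1)
  7 -> (3,1)
distinct pairs in image: 8 / 8 needed
  → bijection onto A×B; projections well-typed.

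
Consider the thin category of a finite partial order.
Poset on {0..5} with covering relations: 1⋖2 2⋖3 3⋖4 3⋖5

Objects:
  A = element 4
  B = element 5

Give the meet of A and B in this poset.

Answer: A∧B = 3

Work:
{x : x⊑A ∧ x⊑B} = {1,2,3}  (A=4, B=5)
  1 ⊑ 3
  2 ⊑ 3
  3 ⊑ 3
glb = 3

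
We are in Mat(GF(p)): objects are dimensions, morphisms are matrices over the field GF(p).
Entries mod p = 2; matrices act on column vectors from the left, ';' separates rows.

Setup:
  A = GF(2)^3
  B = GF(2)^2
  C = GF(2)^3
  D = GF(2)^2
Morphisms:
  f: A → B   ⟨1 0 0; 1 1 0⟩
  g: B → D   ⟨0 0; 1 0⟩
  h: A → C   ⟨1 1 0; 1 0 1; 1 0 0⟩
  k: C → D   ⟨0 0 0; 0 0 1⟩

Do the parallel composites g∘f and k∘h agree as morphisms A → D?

Along f;g (path 1):
  e0=⟨1,0,0⟩ f→⟨1,1⟩ g→⟨0,1⟩
  e1=⟨0,1,0⟩ f→⟨0,1⟩ g→⟨0,0⟩
  e2=⟨0,0,1⟩ f→⟨0,0⟩ g→⟨0,0⟩
  result₁ = ⟨0 0 0; 1 0 0⟩
Along h;k (path 2):
  e0=⟨1,0,0⟩ h→⟨1,1,1⟩ k→⟨0,1⟩
  e1=⟨0,1,0⟩ h→⟨1,0,0⟩ k→⟨0,0⟩
  e2=⟨0,0,1⟩ h→⟨0,1,0⟩ k→⟨0,0⟩
  result₂ = ⟨0 0 0; 1 0 0⟩
Equal? equal; square commutes

Answer: COMMUTES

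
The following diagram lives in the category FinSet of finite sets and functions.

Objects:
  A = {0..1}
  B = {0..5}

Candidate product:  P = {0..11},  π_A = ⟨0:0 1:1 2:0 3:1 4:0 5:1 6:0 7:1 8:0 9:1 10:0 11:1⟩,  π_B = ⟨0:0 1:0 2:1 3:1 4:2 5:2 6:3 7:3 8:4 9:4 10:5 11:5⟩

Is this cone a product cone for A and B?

Answer: VALID PRODUCT

Work:
|A|·|B| = 2·6 = 12;  |P| = 12
Check the pairing map k ↦ (π_A(k), π_B(k)):
  0 : (0,0)
  1 : (1,0)
  2 : (0,1)
  3 : (1,1)
  4 : (0,2)
  5 : (1,2)
  6 : (0,3)
  7 : (1,3)
  8 : (0,4)
  9 : (1,4)
  10 : (0,5)
  11 : (1,5)
distinct pairs in image: 12 / 12 needed
  → bijection onto A×B; projections well-typed.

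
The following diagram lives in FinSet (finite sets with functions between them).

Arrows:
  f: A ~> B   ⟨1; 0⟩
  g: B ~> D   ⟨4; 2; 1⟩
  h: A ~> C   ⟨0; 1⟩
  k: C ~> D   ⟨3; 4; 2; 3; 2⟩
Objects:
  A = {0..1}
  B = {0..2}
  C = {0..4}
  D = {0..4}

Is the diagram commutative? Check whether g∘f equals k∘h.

Along f;g (path 1):
  0 f~>1 g~>2
  1 f~>0 g~>4
  result₁ = ⟨2; 4⟩
Along h;k (path 2):
  0 h~>0 k~>3
  1 h~>1 k~>4
  result₂ = ⟨3; 4⟩
Equal? NO — does not commute

Answer: DOES NOT COMMUTE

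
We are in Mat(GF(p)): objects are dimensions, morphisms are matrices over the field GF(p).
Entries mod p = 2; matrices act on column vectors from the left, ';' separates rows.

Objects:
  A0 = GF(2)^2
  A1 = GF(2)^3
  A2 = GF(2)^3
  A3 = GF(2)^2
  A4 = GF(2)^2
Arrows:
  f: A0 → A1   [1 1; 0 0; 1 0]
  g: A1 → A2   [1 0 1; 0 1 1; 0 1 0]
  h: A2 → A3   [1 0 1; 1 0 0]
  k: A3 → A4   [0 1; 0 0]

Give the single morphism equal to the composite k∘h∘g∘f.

  e0=[1,0] f→[1,0,1] g→[0,1,0] h→[0,0] k→[0,0]
  e1=[0,1] f→[1,0,0] g→[1,0,0] h→[1,1] k→[1,0]
⟦path⟧: [0 1; 0 0]

Answer: [0 1; 0 0]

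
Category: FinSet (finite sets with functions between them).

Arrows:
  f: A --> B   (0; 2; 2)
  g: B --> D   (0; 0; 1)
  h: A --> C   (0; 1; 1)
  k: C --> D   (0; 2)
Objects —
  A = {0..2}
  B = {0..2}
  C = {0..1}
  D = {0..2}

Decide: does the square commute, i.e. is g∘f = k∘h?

Path 1 = f;g:
  0 f-->0 g-->0
  1 f-->2 g-->1
  2 f-->2 g-->1
  composite₁ = (0; 1; 1)
Path 2 = h;k:
  0 h-->0 k-->0
  1 h-->1 k-->2
  2 h-->1 k-->2
  composite₂ = (0; 2; 2)
Equal? NO — does not commute

Answer: DOES NOT COMMUTE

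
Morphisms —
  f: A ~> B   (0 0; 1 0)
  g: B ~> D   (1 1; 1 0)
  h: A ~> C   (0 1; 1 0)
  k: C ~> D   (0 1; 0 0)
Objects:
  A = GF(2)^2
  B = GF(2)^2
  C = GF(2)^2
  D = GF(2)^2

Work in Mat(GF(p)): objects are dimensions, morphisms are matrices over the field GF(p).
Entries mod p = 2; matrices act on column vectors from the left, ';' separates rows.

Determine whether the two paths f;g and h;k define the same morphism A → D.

1) trace f;g:
  e0=⟨1,0⟩ f~>⟨0,1⟩ g~>⟨1,0⟩
  e1=⟨0,1⟩ f~>⟨0,0⟩ g~>⟨0,0⟩
  result₁ = (1 0; 0 0)
2) trace h;k:
  e0=⟨1,0⟩ h~>⟨0,1⟩ k~>⟨1,0⟩
  e1=⟨0,1⟩ h~>⟨1,0⟩ k~>⟨0,0⟩
  result₂ = (1 0; 0 0)
Equal? YES — commutes

Answer: COMMUTES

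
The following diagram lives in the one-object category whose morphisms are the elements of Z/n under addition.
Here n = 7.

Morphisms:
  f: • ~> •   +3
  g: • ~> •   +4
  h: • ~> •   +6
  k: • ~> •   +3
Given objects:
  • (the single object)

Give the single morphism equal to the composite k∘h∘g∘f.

Answer: +2

Trace:
  0 +3≡3 +4≡0 +6≡6 +3≡2  (mod 7)
result: +2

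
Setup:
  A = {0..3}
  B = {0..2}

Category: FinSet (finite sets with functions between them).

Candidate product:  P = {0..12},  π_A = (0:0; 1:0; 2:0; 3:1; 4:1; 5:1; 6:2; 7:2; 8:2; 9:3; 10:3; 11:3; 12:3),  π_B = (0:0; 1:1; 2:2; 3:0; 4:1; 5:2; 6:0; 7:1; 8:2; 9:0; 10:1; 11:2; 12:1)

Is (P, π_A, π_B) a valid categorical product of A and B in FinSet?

Answer: NOT A VALID PRODUCT — |P|=13 ≠ |A|·|B|=12

Trace:
|A|·|B| = 4·3 = 12;  |P| = 13
  → cardinalities differ; no bijection possible.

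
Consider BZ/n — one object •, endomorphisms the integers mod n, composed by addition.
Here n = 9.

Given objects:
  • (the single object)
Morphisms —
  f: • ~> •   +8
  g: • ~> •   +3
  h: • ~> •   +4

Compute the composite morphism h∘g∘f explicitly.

  0 +8≡8 +3≡2 +4≡6  (mod 9)
composite: +6

Answer: +6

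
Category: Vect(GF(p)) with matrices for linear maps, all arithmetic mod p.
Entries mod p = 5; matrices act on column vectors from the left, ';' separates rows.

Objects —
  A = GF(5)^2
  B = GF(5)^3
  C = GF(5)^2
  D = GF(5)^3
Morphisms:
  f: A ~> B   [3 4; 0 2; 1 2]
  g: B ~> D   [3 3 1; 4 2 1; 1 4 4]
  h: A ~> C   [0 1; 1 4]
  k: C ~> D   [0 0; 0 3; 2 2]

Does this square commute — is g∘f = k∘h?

Answer: COMMUTES

Derivation:
1) trace f;g:
  e0=⟨1,0⟩ f~>⟨3,0,1⟩ g~>⟨0,3,2⟩
  e1=⟨0,1⟩ f~>⟨4,2,2⟩ g~>⟨0,2,0⟩
  result₁ = [0 0; 3 2; 2 0]
2) trace h;k:
  e0=⟨1,0⟩ h~>⟨0,1⟩ k~>⟨0,3,2⟩
  e1=⟨0,1⟩ h~>⟨1,4⟩ k~>⟨0,2,0⟩
  result₂ = [0 0; 3 2; 2 0]
Equal? YES — commutes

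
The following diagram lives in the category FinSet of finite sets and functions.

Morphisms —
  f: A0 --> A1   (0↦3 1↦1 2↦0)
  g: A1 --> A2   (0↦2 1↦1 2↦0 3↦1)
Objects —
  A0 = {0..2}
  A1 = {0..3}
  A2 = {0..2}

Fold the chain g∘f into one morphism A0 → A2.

Answer: (0↦1 1↦1 2↦2)

Work:
  0 f-->3 g-->1
  1 f-->1 g-->1
  2 f-->0 g-->2
composite: (0↦1 1↦1 2↦2)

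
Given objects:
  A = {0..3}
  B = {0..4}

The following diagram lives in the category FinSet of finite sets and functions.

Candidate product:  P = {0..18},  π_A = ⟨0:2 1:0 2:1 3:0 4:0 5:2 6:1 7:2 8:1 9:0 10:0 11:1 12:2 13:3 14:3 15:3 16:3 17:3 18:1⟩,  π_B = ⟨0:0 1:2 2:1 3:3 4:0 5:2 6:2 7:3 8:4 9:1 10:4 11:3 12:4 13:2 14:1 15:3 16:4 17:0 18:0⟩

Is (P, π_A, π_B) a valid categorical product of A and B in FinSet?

|A|·|B| = 4·5 = 20;  |P| = 19
  → cardinalities differ; no bijection possible.

Answer: NOT A VALID PRODUCT — |P|=19 ≠ |A|·|B|=20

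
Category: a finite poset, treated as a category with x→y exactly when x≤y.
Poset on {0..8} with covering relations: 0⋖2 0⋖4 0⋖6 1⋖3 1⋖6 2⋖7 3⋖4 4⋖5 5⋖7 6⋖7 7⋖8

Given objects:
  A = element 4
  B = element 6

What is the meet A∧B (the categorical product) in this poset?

Answer: NO MEET EXISTS

Derivation:
Lower bounds of A=4 and B=6: {0,1}
  maximal lower bounds 0 and 1 are incomparable: neither 0<=1 nor 1<=0
→ no greatest lower bound exists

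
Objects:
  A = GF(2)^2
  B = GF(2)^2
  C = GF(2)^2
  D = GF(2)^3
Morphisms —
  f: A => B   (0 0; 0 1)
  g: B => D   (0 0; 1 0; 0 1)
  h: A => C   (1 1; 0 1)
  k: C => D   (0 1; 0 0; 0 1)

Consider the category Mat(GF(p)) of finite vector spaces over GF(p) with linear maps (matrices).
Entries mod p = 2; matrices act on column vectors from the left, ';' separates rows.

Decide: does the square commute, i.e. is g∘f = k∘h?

1) trace f;g:
  e0=⟨1,0⟩ f=>⟨0,0⟩ g=>⟨0,0,0⟩
  e1=⟨0,1⟩ f=>⟨0,1⟩ g=>⟨0,0,1⟩
  ⟦path⟧₁ = (0 0; 0 0; 0 1)
2) trace h;k:
  e0=⟨1,0⟩ h=>⟨1,0⟩ k=>⟨0,0,0⟩
  e1=⟨0,1⟩ h=>⟨1,1⟩ k=>⟨1,0,1⟩
  ⟦path⟧₂ = (0 1; 0 0; 0 1)
Equal? distinct morphisms ✗

Answer: DOES NOT COMMUTE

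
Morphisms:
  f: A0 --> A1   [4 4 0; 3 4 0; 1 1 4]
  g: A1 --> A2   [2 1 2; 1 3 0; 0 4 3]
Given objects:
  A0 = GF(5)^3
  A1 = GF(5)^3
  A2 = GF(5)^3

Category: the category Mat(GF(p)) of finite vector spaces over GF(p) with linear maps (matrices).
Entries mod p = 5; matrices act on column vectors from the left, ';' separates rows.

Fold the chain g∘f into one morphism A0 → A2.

  e0=⟨1,0,0⟩ f-->⟨4,3,1⟩ g-->⟨3,3,0⟩
  e1=⟨0,1,0⟩ f-->⟨4,4,1⟩ g-->⟨4,1,4⟩
  e2=⟨0,0,1⟩ f-->⟨0,0,4⟩ g-->⟨3,0,2⟩
composite: [3 4 3; 3 1 0; 0 4 2]

Answer: [3 4 3; 3 1 0; 0 4 2]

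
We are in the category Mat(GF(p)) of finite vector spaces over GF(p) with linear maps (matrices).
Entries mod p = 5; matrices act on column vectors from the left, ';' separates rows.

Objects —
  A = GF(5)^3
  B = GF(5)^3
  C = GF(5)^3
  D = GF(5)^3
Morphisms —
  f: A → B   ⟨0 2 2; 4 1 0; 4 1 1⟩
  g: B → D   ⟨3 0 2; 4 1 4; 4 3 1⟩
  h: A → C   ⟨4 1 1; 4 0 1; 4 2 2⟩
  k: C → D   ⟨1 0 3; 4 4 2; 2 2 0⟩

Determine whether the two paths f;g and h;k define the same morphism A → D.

Answer: DOES NOT COMMUTE

Trace:
Path 1 = f;g:
  e0=[1,0,0] f→[0,4,4] g→[3,0,1]
  e1=[0,1,0] f→[2,1,1] g→[3,3,2]
  e2=[0,0,1] f→[2,0,1] g→[3,2,4]
  ⟦path⟧₁ = ⟨3 3 3; 0 3 2; 1 2 4⟩
Path 2 = h;k:
  e0=[1,0,0] h→[4,4,4] k→[1,0,1]
  e1=[0,1,0] h→[1,0,2] k→[2,3,2]
  e2=[0,0,1] h→[1,1,2] k→[2,2,4]
  ⟦path⟧₂ = ⟨1 2 2; 0 3 2; 1 2 4⟩
Equal? NO — does not commute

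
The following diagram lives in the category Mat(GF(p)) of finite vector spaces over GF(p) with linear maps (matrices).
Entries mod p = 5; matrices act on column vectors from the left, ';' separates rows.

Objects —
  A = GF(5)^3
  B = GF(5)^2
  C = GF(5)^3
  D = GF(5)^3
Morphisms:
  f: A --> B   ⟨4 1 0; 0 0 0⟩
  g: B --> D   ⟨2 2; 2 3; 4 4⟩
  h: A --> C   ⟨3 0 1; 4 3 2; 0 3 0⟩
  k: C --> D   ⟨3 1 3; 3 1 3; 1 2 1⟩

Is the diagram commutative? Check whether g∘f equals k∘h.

Answer: COMMUTES

Derivation:
Path 1 = f;g:
  e0=⟨1,0,0⟩ f-->⟨4,0⟩ g-->⟨3,3,1⟩
  e1=⟨0,1,0⟩ f-->⟨1,0⟩ g-->⟨2,2,4⟩
  e2=⟨0,0,1⟩ f-->⟨0,0⟩ g-->⟨0,0,0⟩
  result₁ = ⟨3 2 0; 3 2 0; 1 4 0⟩
Path 2 = h;k:
  e0=⟨1,0,0⟩ h-->⟨3,4,0⟩ k-->⟨3,3,1⟩
  e1=⟨0,1,0⟩ h-->⟨0,3,3⟩ k-->⟨2,2,4⟩
  e2=⟨0,0,1⟩ h-->⟨1,2,0⟩ k-->⟨0,0,0⟩
  result₂ = ⟨3 2 0; 3 2 0; 1 4 0⟩
Equal? equal; square commutes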